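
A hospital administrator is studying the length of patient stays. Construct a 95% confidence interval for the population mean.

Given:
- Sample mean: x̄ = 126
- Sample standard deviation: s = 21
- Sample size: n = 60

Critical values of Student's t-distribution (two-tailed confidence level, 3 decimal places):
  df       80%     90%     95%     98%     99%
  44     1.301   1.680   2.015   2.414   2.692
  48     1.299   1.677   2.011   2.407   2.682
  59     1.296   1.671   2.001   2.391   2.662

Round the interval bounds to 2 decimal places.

The population standard deviation σ is unknown (only the sample standard deviation s is given), so use a t-interval with df = n - 1 = 60 - 1 = 59.

For 95% confidence with df = 59, t* = 2.001 (from t-table)

Standard error: SE = s/√n = 21/√60 = 2.711088

Margin of error: E = t* × SE = 2.001 × 2.711088 = 5.4249

T-interval: x̄ ± E = 126 ± 5.4249 = (120.5751, 131.4249)

Rounded to 2 decimal places:

(120.58, 131.42)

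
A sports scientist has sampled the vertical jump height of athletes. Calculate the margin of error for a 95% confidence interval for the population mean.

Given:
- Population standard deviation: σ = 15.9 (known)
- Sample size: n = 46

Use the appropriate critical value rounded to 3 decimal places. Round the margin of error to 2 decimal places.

The population standard deviation σ is known, so use the z-interval margin of error formula.

For 95% confidence, z* = 1.96 (from standard normal table)

Margin of error formula for z-interval: E = z* × σ/√n

E = 1.96 × 15.9/√46
  = 1.96 × 2.344327
  = 4.5949

Rounded to 2 decimal places:

4.59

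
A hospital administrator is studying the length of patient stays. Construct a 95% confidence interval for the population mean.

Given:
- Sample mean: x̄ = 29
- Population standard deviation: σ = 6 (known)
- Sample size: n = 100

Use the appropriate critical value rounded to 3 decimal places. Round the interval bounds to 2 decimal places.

The population standard deviation σ is known, so use a z-interval (standard normal critical value).

For 95% confidence, z* = 1.96 (from standard normal table)

Standard error: SE = σ/√n = 6/√100 = 0.600000

Margin of error: E = z* × SE = 1.96 × 0.600000 = 1.1760

Z-interval: x̄ ± E = 29 ± 1.1760 = (27.8240, 30.1760)

Rounded to 2 decimal places:

(27.82, 30.18)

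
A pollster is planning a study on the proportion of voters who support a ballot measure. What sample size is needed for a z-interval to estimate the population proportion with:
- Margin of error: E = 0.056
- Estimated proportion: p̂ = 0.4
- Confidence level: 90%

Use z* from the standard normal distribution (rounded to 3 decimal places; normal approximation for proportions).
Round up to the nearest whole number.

Using z* for proportion z-interval (normal approximation).

For 90% confidence, z* = 1.645 (from standard normal table)

Sample size formula for proportion z-interval: n = z*²p̂(1-p̂)/E²

n = 1.645² × 0.4 × 0.6 / 0.056²
  = 2.706025 × 0.24 / 0.003136
  = 207.0938

Round up to the nearest whole number: n = 208

208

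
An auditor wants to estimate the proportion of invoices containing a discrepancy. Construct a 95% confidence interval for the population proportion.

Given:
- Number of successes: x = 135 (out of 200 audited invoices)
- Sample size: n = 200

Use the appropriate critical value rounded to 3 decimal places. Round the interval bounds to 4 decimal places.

Sample proportion: p̂ = 135/200 = 0.675000

Check conditions for normal approximation:
  np̂ = 135 ≥ 10 ✓
  n(1-p̂) = 65 ≥ 10 ✓

The sample is large enough, so use a z-interval (normal approximation) for the proportion.

For 95% confidence, z* = 1.96 (from standard normal table)

Standard error: SE = √(p̂(1-p̂)/n) = √(0.675000×0.325000/200) = 0.03311910

Margin of error: E = z* × SE = 1.96 × 0.03311910 = 0.064913

Z-interval: p̂ ± E = 0.675000 ± 0.064913 = (0.610087, 0.739913)

Rounded to 4 decimal places:

(0.6101, 0.7399)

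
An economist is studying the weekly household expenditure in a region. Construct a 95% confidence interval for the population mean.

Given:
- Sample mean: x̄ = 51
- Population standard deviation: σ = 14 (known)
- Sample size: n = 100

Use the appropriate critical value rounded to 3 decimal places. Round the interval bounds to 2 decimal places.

The population standard deviation σ is known, so use a z-interval (standard normal critical value).

For 95% confidence, z* = 1.96 (from standard normal table)

Standard error: SE = σ/√n = 14/√100 = 1.400000

Margin of error: E = z* × SE = 1.96 × 1.400000 = 2.7440

Z-interval: x̄ ± E = 51 ± 2.7440 = (48.2560, 53.7440)

Rounded to 2 decimal places:

(48.26, 53.74)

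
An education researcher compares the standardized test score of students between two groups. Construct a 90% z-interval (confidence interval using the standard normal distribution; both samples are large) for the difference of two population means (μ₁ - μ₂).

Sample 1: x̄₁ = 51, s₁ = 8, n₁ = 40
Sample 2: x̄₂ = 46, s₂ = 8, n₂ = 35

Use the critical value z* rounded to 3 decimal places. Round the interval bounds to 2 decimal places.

Both samples are large (n₁ = 40 ≥ 30, n₂ = 35 ≥ 30), so a z-interval for the difference of means applies.

Point estimate: x̄₁ - x̄₂ = 51 - 46 = 5

Standard error: SE = √(s₁²/n₁ + s₂²/n₂)
= √(8²/40 + 8²/35)
= √(1.600000 + 1.828571)
= 1.851640

For 90% confidence, z* = 1.645 (from standard normal table)
Margin of error: E = z* × SE = 1.645 × 1.851640 = 3.0459

Z-interval: (x̄₁ - x̄₂) ± E = 5 ± 3.0459 = (1.9541, 8.0459)

Rounded to 2 decimal places:

(1.95, 8.05)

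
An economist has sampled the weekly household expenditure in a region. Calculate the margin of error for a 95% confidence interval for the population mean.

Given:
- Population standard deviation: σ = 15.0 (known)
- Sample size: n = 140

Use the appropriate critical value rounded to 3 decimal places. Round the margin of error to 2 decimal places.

The population standard deviation σ is known, so use the z-interval margin of error formula.

For 95% confidence, z* = 1.96 (from standard normal table)

Margin of error formula for z-interval: E = z* × σ/√n

E = 1.96 × 15.0/√140
  = 1.96 × 1.267731
  = 2.4848

Rounded to 2 decimal places:

2.48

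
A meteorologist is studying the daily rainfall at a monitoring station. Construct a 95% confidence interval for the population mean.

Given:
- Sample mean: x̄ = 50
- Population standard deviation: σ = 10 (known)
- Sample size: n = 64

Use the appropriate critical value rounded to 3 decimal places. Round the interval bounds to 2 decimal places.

The population standard deviation σ is known, so use a z-interval (standard normal critical value).

For 95% confidence, z* = 1.96 (from standard normal table)

Standard error: SE = σ/√n = 10/√64 = 1.250000

Margin of error: E = z* × SE = 1.96 × 1.250000 = 2.4500

Z-interval: x̄ ± E = 50 ± 2.4500 = (47.5500, 52.4500)

Rounded to 2 decimal places:

(47.55, 52.45)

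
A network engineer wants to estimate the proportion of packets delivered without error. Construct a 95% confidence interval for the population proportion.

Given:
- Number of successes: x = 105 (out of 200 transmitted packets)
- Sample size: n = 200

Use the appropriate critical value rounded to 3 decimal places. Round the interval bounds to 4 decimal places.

Sample proportion: p̂ = 105/200 = 0.525000

Check conditions for normal approximation:
  np̂ = 105 ≥ 10 ✓
  n(1-p̂) = 95 ≥ 10 ✓

The sample is large enough, so use a z-interval (normal approximation) for the proportion.

For 95% confidence, z* = 1.96 (from standard normal table)

Standard error: SE = √(p̂(1-p̂)/n) = √(0.525000×0.475000/200) = 0.03531112

Margin of error: E = z* × SE = 1.96 × 0.03531112 = 0.069210

Z-interval: p̂ ± E = 0.525000 ± 0.069210 = (0.455790, 0.594210)

Rounded to 4 decimal places:

(0.4558, 0.5942)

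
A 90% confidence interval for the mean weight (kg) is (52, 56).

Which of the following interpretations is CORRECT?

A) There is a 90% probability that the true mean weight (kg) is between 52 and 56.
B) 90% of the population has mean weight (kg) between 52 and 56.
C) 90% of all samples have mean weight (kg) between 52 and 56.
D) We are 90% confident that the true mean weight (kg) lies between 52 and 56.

A confidence interval represents our confidence in the procedure, not a probability statement about the parameter.

Key concept: If we repeated this sampling process many times and computed a 90% CI each time, about 90% of those intervals would contain the true population parameter.

For this specific interval (52, 56):
- Midpoint (point estimate): 54
- Margin of error: 2

The correct interpretation is the one stating confidence that the true parameter lies in the interval — option D.

D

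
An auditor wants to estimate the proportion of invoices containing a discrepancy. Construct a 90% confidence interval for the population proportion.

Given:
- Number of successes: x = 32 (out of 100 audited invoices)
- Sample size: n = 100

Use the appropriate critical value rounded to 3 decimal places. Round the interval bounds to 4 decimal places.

Sample proportion: p̂ = 32/100 = 0.320000

Check conditions for normal approximation:
  np̂ = 32 ≥ 10 ✓
  n(1-p̂) = 68 ≥ 10 ✓

The sample is large enough, so use a z-interval (normal approximation) for the proportion.

For 90% confidence, z* = 1.645 (from standard normal table)

Standard error: SE = √(p̂(1-p̂)/n) = √(0.320000×0.680000/100) = 0.04664762

Margin of error: E = z* × SE = 1.645 × 0.04664762 = 0.076735

Z-interval: p̂ ± E = 0.320000 ± 0.076735 = (0.243265, 0.396735)

Rounded to 4 decimal places:

(0.2433, 0.3967)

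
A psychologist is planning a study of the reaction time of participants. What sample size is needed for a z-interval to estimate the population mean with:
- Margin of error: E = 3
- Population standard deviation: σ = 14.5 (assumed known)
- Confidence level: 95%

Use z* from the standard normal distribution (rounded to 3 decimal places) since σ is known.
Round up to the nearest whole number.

Using z* since population σ is known (z-interval formula).

For 95% confidence, z* = 1.96 (from standard normal table)

Sample size formula for z-interval: n = (z*σ/E)²

n = (1.96 × 14.5 / 3)²
  = (9.473333)²
  = 89.7440

Round up to the nearest whole number: n = 90

90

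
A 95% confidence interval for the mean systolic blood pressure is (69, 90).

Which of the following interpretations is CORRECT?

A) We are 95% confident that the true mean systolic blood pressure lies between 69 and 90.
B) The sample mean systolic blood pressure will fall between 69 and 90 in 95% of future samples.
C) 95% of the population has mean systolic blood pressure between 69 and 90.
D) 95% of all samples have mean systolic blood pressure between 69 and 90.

A confidence interval represents our confidence in the procedure, not a probability statement about the parameter.

Key concept: If we repeated this sampling process many times and computed a 95% CI each time, about 95% of those intervals would contain the true population parameter.

For this specific interval (69, 90):
- Midpoint (point estimate): 79.5
- Margin of error: 10.5

The correct interpretation is the one stating confidence that the true parameter lies in the interval — option A.

A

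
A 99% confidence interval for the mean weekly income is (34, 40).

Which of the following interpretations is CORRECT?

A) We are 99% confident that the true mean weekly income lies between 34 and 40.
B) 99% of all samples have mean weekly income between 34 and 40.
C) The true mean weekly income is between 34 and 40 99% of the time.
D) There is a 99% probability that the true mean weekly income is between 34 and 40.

A confidence interval represents our confidence in the procedure, not a probability statement about the parameter.

Key concept: If we repeated this sampling process many times and computed a 99% CI each time, about 99% of those intervals would contain the true population parameter.

For this specific interval (34, 40):
- Midpoint (point estimate): 37
- Margin of error: 3

The correct interpretation is the one stating confidence that the true parameter lies in the interval — option A.

A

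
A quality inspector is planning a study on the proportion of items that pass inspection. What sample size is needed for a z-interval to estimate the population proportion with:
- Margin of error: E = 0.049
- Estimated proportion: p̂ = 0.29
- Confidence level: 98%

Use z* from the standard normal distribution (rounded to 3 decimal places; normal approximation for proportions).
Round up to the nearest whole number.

Using z* for proportion z-interval (normal approximation).

For 98% confidence, z* = 2.326 (from standard normal table)

Sample size formula for proportion z-interval: n = z*²p̂(1-p̂)/E²

n = 2.326² × 0.29 × 0.71 / 0.049²
  = 5.410276 × 0.2059 / 0.002401
  = 463.9633

Round up to the nearest whole number: n = 464

464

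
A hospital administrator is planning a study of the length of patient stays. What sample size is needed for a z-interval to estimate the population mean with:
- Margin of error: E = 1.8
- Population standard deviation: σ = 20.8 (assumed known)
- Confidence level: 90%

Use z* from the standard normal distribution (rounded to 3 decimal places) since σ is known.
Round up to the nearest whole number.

Using z* since population σ is known (z-interval formula).

For 90% confidence, z* = 1.645 (from standard normal table)

Sample size formula for z-interval: n = (z*σ/E)²

n = (1.645 × 20.8 / 1.8)²
  = (19.008889)²
  = 361.3379

Round up to the nearest whole number: n = 362

362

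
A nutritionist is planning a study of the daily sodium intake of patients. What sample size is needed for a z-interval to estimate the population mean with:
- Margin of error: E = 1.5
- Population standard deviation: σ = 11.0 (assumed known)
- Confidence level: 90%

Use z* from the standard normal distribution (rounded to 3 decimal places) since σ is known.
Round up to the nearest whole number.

Using z* since population σ is known (z-interval formula).

For 90% confidence, z* = 1.645 (from standard normal table)

Sample size formula for z-interval: n = (z*σ/E)²

n = (1.645 × 11.0 / 1.5)²
  = (12.063333)²
  = 145.5240

Round up to the nearest whole number: n = 146

146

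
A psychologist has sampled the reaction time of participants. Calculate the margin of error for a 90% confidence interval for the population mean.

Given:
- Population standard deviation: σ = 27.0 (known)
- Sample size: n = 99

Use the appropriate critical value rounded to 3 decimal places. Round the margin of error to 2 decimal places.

The population standard deviation σ is known, so use the z-interval margin of error formula.

For 90% confidence, z* = 1.645 (from standard normal table)

Margin of error formula for z-interval: E = z* × σ/√n

E = 1.645 × 27.0/√99
  = 1.645 × 2.713602
  = 4.4639

Rounded to 2 decimal places:

4.46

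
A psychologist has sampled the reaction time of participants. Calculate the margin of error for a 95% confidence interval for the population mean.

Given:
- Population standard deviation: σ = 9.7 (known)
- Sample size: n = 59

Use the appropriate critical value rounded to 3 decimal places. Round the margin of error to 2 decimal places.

The population standard deviation σ is known, so use the z-interval margin of error formula.

For 95% confidence, z* = 1.96 (from standard normal table)

Margin of error formula for z-interval: E = z* × σ/√n

E = 1.96 × 9.7/√59
  = 1.96 × 1.262832
  = 2.4752

Rounded to 2 decimal places:

2.48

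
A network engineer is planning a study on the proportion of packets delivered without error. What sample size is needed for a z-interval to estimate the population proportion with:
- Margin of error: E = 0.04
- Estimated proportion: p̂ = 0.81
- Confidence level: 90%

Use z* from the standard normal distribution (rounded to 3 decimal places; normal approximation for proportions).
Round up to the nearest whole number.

Using z* for proportion z-interval (normal approximation).

For 90% confidence, z* = 1.645 (from standard normal table)

Sample size formula for proportion z-interval: n = z*²p̂(1-p̂)/E²

n = 1.645² × 0.81 × 0.19 / 0.04²
  = 2.706025 × 0.1539 / 0.0016
  = 260.2858

Round up to the nearest whole number: n = 261

261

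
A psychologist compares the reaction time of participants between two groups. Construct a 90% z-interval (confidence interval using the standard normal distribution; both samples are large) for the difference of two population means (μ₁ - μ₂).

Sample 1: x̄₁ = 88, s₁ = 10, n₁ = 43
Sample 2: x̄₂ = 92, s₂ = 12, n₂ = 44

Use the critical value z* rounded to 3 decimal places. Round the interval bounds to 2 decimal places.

Both samples are large (n₁ = 43 ≥ 30, n₂ = 44 ≥ 30), so a z-interval for the difference of means applies.

Point estimate: x̄₁ - x̄₂ = 88 - 92 = -4

Standard error: SE = √(s₁²/n₁ + s₂²/n₂)
= √(10²/43 + 12²/44)
= √(2.325581 + 3.272727)
= 2.366075

For 90% confidence, z* = 1.645 (from standard normal table)
Margin of error: E = z* × SE = 1.645 × 2.366075 = 3.8922

Z-interval: (x̄₁ - x̄₂) ± E = -4 ± 3.8922 = (-7.8922, -0.1078)

Rounded to 2 decimal places:

(-7.89, -0.11)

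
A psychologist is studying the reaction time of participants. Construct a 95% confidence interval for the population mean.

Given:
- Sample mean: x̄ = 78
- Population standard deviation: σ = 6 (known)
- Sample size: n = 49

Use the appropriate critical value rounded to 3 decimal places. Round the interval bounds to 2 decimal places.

The population standard deviation σ is known, so use a z-interval (standard normal critical value).

For 95% confidence, z* = 1.96 (from standard normal table)

Standard error: SE = σ/√n = 6/√49 = 0.857143

Margin of error: E = z* × SE = 1.96 × 0.857143 = 1.6800

Z-interval: x̄ ± E = 78 ± 1.6800 = (76.3200, 79.6800)

Rounded to 2 decimal places:

(76.32, 79.68)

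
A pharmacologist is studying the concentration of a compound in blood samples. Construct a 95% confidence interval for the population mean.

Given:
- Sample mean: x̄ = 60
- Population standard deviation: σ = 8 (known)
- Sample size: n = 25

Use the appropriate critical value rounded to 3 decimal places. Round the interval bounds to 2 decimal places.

The population standard deviation σ is known, so use a z-interval (standard normal critical value).

For 95% confidence, z* = 1.96 (from standard normal table)

Standard error: SE = σ/√n = 8/√25 = 1.600000

Margin of error: E = z* × SE = 1.96 × 1.600000 = 3.1360

Z-interval: x̄ ± E = 60 ± 3.1360 = (56.8640, 63.1360)

Rounded to 2 decimal places:

(56.86, 63.14)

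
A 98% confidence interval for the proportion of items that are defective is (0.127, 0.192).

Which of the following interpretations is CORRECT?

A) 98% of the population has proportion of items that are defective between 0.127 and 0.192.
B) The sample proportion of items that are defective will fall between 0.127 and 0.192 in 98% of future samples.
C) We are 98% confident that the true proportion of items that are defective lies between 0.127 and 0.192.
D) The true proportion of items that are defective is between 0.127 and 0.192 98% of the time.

A confidence interval represents our confidence in the procedure, not a probability statement about the parameter.

Key concept: If we repeated this sampling process many times and computed a 98% CI each time, about 98% of those intervals would contain the true population parameter.

For this specific interval (0.127, 0.192):
- Midpoint (point estimate): 0.1595
- Margin of error: 0.0325

The correct interpretation is the one stating confidence that the true parameter lies in the interval — option C.

C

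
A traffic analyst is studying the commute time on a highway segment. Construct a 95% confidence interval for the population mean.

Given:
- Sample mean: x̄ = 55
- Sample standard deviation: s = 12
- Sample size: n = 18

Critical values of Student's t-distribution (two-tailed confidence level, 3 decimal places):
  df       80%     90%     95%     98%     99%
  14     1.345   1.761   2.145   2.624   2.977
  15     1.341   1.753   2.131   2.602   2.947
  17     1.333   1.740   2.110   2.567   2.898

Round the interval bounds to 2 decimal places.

The population standard deviation σ is unknown (only the sample standard deviation s is given), so use a t-interval with df = n - 1 = 18 - 1 = 17.

For 95% confidence with df = 17, t* = 2.110 (from t-table)

Standard error: SE = s/√n = 12/√18 = 2.828427

Margin of error: E = t* × SE = 2.110 × 2.828427 = 5.9680

T-interval: x̄ ± E = 55 ± 5.9680 = (49.0320, 60.9680)

Rounded to 2 decimal places:

(49.03, 60.97)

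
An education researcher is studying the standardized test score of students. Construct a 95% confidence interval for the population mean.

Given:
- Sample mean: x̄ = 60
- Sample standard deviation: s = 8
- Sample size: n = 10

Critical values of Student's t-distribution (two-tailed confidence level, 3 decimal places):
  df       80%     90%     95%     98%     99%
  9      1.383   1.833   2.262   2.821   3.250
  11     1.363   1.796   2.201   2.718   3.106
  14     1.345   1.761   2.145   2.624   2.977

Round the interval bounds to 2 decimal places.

The population standard deviation σ is unknown (only the sample standard deviation s is given), so use a t-interval with df = n - 1 = 10 - 1 = 9.

For 95% confidence with df = 9, t* = 2.262 (from t-table)

Standard error: SE = s/√n = 8/√10 = 2.529822

Margin of error: E = t* × SE = 2.262 × 2.529822 = 5.7225

T-interval: x̄ ± E = 60 ± 5.7225 = (54.2775, 65.7225)

Rounded to 2 decimal places:

(54.28, 65.72)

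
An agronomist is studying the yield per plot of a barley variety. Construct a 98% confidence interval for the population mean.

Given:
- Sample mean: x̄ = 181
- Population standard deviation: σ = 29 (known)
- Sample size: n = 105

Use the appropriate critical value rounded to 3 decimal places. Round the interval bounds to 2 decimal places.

The population standard deviation σ is known, so use a z-interval (standard normal critical value).

For 98% confidence, z* = 2.326 (from standard normal table)

Standard error: SE = σ/√n = 29/√105 = 2.830110

Margin of error: E = z* × SE = 2.326 × 2.830110 = 6.5828

Z-interval: x̄ ± E = 181 ± 6.5828 = (174.4172, 187.5828)

Rounded to 2 decimal places:

(174.42, 187.58)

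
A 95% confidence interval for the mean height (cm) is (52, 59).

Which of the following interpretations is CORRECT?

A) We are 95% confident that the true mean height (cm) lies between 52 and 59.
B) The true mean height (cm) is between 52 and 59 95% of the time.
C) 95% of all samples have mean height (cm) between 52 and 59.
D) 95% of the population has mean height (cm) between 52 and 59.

A confidence interval represents our confidence in the procedure, not a probability statement about the parameter.

Key concept: If we repeated this sampling process many times and computed a 95% CI each time, about 95% of those intervals would contain the true population parameter.

For this specific interval (52, 59):
- Midpoint (point estimate): 55.5
- Margin of error: 3.5

The correct interpretation is the one stating confidence that the true parameter lies in the interval — option A.

A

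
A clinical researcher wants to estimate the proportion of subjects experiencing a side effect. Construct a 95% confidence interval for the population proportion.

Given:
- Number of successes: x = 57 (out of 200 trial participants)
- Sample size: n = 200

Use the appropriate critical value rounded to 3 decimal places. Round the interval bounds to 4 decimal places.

Sample proportion: p̂ = 57/200 = 0.285000

Check conditions for normal approximation:
  np̂ = 57 ≥ 10 ✓
  n(1-p̂) = 143 ≥ 10 ✓

The sample is large enough, so use a z-interval (normal approximation) for the proportion.

For 95% confidence, z* = 1.96 (from standard normal table)

Standard error: SE = √(p̂(1-p̂)/n) = √(0.285000×0.715000/200) = 0.03191982

Margin of error: E = z* × SE = 1.96 × 0.03191982 = 0.062563

Z-interval: p̂ ± E = 0.285000 ± 0.062563 = (0.222437, 0.347563)

Rounded to 4 decimal places:

(0.2224, 0.3476)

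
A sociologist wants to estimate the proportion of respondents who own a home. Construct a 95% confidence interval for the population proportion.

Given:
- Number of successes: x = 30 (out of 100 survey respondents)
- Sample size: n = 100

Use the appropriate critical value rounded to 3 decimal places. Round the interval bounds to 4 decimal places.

Sample proportion: p̂ = 30/100 = 0.300000

Check conditions for normal approximation:
  np̂ = 30 ≥ 10 ✓
  n(1-p̂) = 70 ≥ 10 ✓

The sample is large enough, so use a z-interval (normal approximation) for the proportion.

For 95% confidence, z* = 1.96 (from standard normal table)

Standard error: SE = √(p̂(1-p̂)/n) = √(0.300000×0.700000/100) = 0.04582576

Margin of error: E = z* × SE = 1.96 × 0.04582576 = 0.089818

Z-interval: p̂ ± E = 0.300000 ± 0.089818 = (0.210182, 0.389818)

Rounded to 4 decimal places:

(0.2102, 0.3898)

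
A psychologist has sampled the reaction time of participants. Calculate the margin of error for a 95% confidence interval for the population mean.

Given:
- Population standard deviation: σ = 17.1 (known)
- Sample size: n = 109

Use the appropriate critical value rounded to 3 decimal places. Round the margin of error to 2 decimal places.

The population standard deviation σ is known, so use the z-interval margin of error formula.

For 95% confidence, z* = 1.96 (from standard normal table)

Margin of error formula for z-interval: E = z* × σ/√n

E = 1.96 × 17.1/√109
  = 1.96 × 1.637883
  = 3.2103

Rounded to 2 decimal places:

3.21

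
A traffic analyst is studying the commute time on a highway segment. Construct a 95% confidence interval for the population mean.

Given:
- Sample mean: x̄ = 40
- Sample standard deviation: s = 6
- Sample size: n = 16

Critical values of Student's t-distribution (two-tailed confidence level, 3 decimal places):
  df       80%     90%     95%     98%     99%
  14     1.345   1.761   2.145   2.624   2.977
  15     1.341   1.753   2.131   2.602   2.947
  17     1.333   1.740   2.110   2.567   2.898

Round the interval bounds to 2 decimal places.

The population standard deviation σ is unknown (only the sample standard deviation s is given), so use a t-interval with df = n - 1 = 16 - 1 = 15.

For 95% confidence with df = 15, t* = 2.131 (from t-table)

Standard error: SE = s/√n = 6/√16 = 1.500000

Margin of error: E = t* × SE = 2.131 × 1.500000 = 3.1965

T-interval: x̄ ± E = 40 ± 3.1965 = (36.8035, 43.1965)

Rounded to 2 decimal places:

(36.80, 43.20)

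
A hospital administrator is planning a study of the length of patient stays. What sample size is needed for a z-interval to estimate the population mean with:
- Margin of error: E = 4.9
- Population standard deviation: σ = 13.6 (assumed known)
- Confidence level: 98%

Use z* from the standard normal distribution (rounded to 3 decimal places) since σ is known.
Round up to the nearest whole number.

Using z* since population σ is known (z-interval formula).

For 98% confidence, z* = 2.326 (from standard normal table)

Sample size formula for z-interval: n = (z*σ/E)²

n = (2.326 × 13.6 / 4.9)²
  = (6.455837)²
  = 41.6778

Round up to the nearest whole number: n = 42

42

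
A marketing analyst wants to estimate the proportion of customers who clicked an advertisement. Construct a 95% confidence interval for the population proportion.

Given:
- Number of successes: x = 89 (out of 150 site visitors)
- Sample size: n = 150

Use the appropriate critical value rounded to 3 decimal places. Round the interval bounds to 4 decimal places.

Sample proportion: p̂ = 89/150 = 0.593333

Check conditions for normal approximation:
  np̂ = 89 ≥ 10 ✓
  n(1-p̂) = 61 ≥ 10 ✓

The sample is large enough, so use a z-interval (normal approximation) for the proportion.

For 95% confidence, z* = 1.96 (from standard normal table)

Standard error: SE = √(p̂(1-p̂)/n) = √(0.593333×0.406667/150) = 0.04010726

Margin of error: E = z* × SE = 1.96 × 0.04010726 = 0.078610

Z-interval: p̂ ± E = 0.593333 ± 0.078610 = (0.514723, 0.671944)

Rounded to 4 decimal places:

(0.5147, 0.6719)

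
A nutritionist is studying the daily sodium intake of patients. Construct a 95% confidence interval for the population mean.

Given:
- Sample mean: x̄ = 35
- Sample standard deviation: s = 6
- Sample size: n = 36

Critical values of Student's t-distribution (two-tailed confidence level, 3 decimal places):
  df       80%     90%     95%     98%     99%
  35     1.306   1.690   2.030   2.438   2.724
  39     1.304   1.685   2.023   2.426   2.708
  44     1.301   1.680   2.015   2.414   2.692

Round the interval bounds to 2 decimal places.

The population standard deviation σ is unknown (only the sample standard deviation s is given), so use a t-interval with df = n - 1 = 36 - 1 = 35.

For 95% confidence with df = 35, t* = 2.030 (from t-table)

Standard error: SE = s/√n = 6/√36 = 1.000000

Margin of error: E = t* × SE = 2.030 × 1.000000 = 2.0300

T-interval: x̄ ± E = 35 ± 2.0300 = (32.9700, 37.0300)

Rounded to 2 decimal places:

(32.97, 37.03)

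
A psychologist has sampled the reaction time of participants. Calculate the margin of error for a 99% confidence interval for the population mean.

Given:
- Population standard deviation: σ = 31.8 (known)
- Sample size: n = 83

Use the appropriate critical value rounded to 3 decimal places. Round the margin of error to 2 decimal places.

The population standard deviation σ is known, so use the z-interval margin of error formula.

For 99% confidence, z* = 2.576 (from standard normal table)

Margin of error formula for z-interval: E = z* × σ/√n

E = 2.576 × 31.8/√83
  = 2.576 × 3.490503
  = 8.9915

Rounded to 2 decimal places:

8.99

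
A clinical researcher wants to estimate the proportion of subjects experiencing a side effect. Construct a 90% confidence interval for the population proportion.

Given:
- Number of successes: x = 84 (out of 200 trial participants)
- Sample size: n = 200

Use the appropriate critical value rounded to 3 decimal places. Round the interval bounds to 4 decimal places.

Sample proportion: p̂ = 84/200 = 0.420000

Check conditions for normal approximation:
  np̂ = 84 ≥ 10 ✓
  n(1-p̂) = 116 ≥ 10 ✓

The sample is large enough, so use a z-interval (normal approximation) for the proportion.

For 90% confidence, z* = 1.645 (from standard normal table)

Standard error: SE = √(p̂(1-p̂)/n) = √(0.420000×0.580000/200) = 0.03489986

Margin of error: E = z* × SE = 1.645 × 0.03489986 = 0.057410

Z-interval: p̂ ± E = 0.420000 ± 0.057410 = (0.362590, 0.477410)

Rounded to 4 decimal places:

(0.3626, 0.4774)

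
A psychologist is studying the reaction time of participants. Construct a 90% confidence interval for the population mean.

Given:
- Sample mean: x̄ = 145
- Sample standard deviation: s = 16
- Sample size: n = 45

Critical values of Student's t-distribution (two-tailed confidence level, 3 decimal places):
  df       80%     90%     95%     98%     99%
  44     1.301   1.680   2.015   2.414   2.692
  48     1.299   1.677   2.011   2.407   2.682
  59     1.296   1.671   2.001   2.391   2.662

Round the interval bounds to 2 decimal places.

The population standard deviation σ is unknown (only the sample standard deviation s is given), so use a t-interval with df = n - 1 = 45 - 1 = 44.

For 90% confidence with df = 44, t* = 1.680 (from t-table)

Standard error: SE = s/√n = 16/√45 = 2.385139

Margin of error: E = t* × SE = 1.680 × 2.385139 = 4.0070

T-interval: x̄ ± E = 145 ± 4.0070 = (140.9930, 149.0070)

Rounded to 2 decimal places:

(140.99, 149.01)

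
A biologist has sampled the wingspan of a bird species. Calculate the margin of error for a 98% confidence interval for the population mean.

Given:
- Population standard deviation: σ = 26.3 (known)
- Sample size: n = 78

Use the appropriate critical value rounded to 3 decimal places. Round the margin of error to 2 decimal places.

The population standard deviation σ is known, so use the z-interval margin of error formula.

For 98% confidence, z* = 2.326 (from standard normal table)

Margin of error formula for z-interval: E = z* × σ/√n

E = 2.326 × 26.3/√78
  = 2.326 × 2.977889
  = 6.9266

Rounded to 2 decimal places:

6.93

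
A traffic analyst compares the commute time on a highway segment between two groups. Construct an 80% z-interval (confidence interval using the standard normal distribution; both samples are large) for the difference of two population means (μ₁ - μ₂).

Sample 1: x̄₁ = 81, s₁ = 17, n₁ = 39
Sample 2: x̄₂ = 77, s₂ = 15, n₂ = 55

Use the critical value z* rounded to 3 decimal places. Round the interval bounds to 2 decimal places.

Both samples are large (n₁ = 39 ≥ 30, n₂ = 55 ≥ 30), so a z-interval for the difference of means applies.

Point estimate: x̄₁ - x̄₂ = 81 - 77 = 4

Standard error: SE = √(s₁²/n₁ + s₂²/n₂)
= √(17²/39 + 15²/55)
= √(7.410256 + 4.090909)
= 3.391337

For 80% confidence, z* = 1.282 (from standard normal table)
Margin of error: E = z* × SE = 1.282 × 3.391337 = 4.3477

Z-interval: (x̄₁ - x̄₂) ± E = 4 ± 4.3477 = (-0.3477, 8.3477)

Rounded to 2 decimal places:

(-0.35, 8.35)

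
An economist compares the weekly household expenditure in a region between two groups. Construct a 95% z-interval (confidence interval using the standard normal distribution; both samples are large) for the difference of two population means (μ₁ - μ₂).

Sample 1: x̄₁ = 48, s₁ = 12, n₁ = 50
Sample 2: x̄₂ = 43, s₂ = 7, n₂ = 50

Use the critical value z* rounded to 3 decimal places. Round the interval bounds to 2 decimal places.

Both samples are large (n₁ = 50 ≥ 30, n₂ = 50 ≥ 30), so a z-interval for the difference of means applies.

Point estimate: x̄₁ - x̄₂ = 48 - 43 = 5

Standard error: SE = √(s₁²/n₁ + s₂²/n₂)
= √(12²/50 + 7²/50)
= √(2.880000 + 0.980000)
= 1.964688

For 95% confidence, z* = 1.96 (from standard normal table)
Margin of error: E = z* × SE = 1.96 × 1.964688 = 3.8508

Z-interval: (x̄₁ - x̄₂) ± E = 5 ± 3.8508 = (1.1492, 8.8508)

Rounded to 2 decimal places:

(1.15, 8.85)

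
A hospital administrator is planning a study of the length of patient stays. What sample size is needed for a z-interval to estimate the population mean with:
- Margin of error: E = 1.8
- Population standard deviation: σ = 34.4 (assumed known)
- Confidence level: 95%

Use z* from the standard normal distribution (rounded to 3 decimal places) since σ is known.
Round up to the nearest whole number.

Using z* since population σ is known (z-interval formula).

For 95% confidence, z* = 1.96 (from standard normal table)

Sample size formula for z-interval: n = (z*σ/E)²

n = (1.96 × 34.4 / 1.8)²
  = (37.457778)²
  = 1403.0851

Round up to the nearest whole number: n = 1404

1404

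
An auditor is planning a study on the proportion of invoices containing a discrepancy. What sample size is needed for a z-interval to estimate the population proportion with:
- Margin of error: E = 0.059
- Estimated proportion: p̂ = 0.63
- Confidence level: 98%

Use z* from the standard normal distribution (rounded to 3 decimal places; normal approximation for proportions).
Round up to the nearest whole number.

Using z* for proportion z-interval (normal approximation).

For 98% confidence, z* = 2.326 (from standard normal table)

Sample size formula for proportion z-interval: n = z*²p̂(1-p̂)/E²

n = 2.326² × 0.63 × 0.37 / 0.059²
  = 5.410276 × 0.2331 / 0.003481
  = 362.2911

Round up to the nearest whole number: n = 363

363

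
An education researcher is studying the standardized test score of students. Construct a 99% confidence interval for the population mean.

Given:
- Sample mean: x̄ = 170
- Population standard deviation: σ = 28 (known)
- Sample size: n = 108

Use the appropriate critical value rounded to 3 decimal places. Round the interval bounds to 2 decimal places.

The population standard deviation σ is known, so use a z-interval (standard normal critical value).

For 99% confidence, z* = 2.576 (from standard normal table)

Standard error: SE = σ/√n = 28/√108 = 2.694301

Margin of error: E = z* × SE = 2.576 × 2.694301 = 6.9405

Z-interval: x̄ ± E = 170 ± 6.9405 = (163.0595, 176.9405)

Rounded to 2 decimal places:

(163.06, 176.94)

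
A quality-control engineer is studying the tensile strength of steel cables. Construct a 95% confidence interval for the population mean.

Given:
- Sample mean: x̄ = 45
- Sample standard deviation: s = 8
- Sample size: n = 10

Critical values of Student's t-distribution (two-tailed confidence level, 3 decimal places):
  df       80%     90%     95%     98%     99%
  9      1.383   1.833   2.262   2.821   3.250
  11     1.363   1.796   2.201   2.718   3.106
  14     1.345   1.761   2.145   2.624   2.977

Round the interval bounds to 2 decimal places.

The population standard deviation σ is unknown (only the sample standard deviation s is given), so use a t-interval with df = n - 1 = 10 - 1 = 9.

For 95% confidence with df = 9, t* = 2.262 (from t-table)

Standard error: SE = s/√n = 8/√10 = 2.529822

Margin of error: E = t* × SE = 2.262 × 2.529822 = 5.7225

T-interval: x̄ ± E = 45 ± 5.7225 = (39.2775, 50.7225)

Rounded to 2 decimal places:

(39.28, 50.72)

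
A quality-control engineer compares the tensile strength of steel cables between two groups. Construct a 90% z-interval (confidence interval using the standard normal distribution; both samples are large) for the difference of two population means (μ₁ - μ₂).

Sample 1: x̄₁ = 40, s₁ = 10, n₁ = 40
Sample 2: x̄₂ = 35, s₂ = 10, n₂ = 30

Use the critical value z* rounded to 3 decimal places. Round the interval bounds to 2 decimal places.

Both samples are large (n₁ = 40 ≥ 30, n₂ = 30 ≥ 30), so a z-interval for the difference of means applies.

Point estimate: x̄₁ - x̄₂ = 40 - 35 = 5

Standard error: SE = √(s₁²/n₁ + s₂²/n₂)
= √(10²/40 + 10²/30)
= √(2.500000 + 3.333333)
= 2.415229

For 90% confidence, z* = 1.645 (from standard normal table)
Margin of error: E = z* × SE = 1.645 × 2.415229 = 3.9731

Z-interval: (x̄₁ - x̄₂) ± E = 5 ± 3.9731 = (1.0269, 8.9731)

Rounded to 2 decimal places:

(1.03, 8.97)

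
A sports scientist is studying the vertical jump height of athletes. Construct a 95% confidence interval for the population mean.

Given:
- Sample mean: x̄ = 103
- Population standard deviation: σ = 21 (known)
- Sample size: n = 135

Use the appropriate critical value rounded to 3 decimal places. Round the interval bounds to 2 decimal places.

The population standard deviation σ is known, so use a z-interval (standard normal critical value).

For 95% confidence, z* = 1.96 (from standard normal table)

Standard error: SE = σ/√n = 21/√135 = 1.807392

Margin of error: E = z* × SE = 1.96 × 1.807392 = 3.5425

Z-interval: x̄ ± E = 103 ± 3.5425 = (99.4575, 106.5425)

Rounded to 2 decimal places:

(99.46, 106.54)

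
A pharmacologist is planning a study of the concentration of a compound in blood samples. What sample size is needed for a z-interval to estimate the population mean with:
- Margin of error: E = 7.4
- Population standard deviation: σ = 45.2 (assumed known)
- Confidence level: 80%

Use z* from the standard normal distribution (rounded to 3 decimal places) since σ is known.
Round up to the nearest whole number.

Using z* since population σ is known (z-interval formula).

For 80% confidence, z* = 1.282 (from standard normal table)

Sample size formula for z-interval: n = (z*σ/E)²

n = (1.282 × 45.2 / 7.4)²
  = (7.830595)²
  = 61.3182

Round up to the nearest whole number: n = 62

62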